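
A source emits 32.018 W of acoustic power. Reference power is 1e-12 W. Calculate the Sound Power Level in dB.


Given values:
  W = 32.018 W
  W_ref = 1e-12 W
Formula: SWL = 10 * log10(W / W_ref)
Compute ratio: W / W_ref = 32018000000000
Compute log10: log10(32018000000000) = 13.505394
Multiply: SWL = 10 * 13.505394 = 135.05

135.05 dB


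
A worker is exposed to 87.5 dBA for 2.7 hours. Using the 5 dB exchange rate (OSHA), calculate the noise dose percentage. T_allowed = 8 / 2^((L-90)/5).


Given values:
  L = 87.5 dBA, T = 2.7 hours
Formula: T_allowed = 8 / 2^((L - 90) / 5)
Compute exponent: (87.5 - 90) / 5 = -0.5
Compute 2^(-0.5) = 0.707107
T_allowed = 8 / 0.707107 = 11.313705 hours
Dose = (T / T_allowed) * 100
Dose = (2.7 / 11.313705) * 100 = 23.86

23.86 %


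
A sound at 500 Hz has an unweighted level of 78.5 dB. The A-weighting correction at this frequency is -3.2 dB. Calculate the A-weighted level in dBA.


Given values:
  SPL = 78.5 dB
  A-weighting at 500 Hz = -3.2 dB
Formula: L_A = SPL + A_weight
L_A = 78.5 + (-3.2)
L_A = 75.3

75.3 dBA


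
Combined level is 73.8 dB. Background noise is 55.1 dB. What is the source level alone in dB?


Given values:
  L_total = 73.8 dB, L_bg = 55.1 dB
Formula: L_source = 10 * log10(10^(L_total/10) - 10^(L_bg/10))
Convert to linear:
  10^(73.8/10) = 23988329.1902
  10^(55.1/10) = 323593.6569
Difference: 23988329.1902 - 323593.6569 = 23664735.5333
L_source = 10 * log10(23664735.5333) = 73.74

73.74 dB


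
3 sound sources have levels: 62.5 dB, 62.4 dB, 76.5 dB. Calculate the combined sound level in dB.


Formula: L_total = 10 * log10( sum(10^(Li/10)) )
  Source 1: 10^(62.5/10) = 1778279.41
  Source 2: 10^(62.4/10) = 1737800.8287
  Source 3: 10^(76.5/10) = 44668359.2151
Sum of linear values = 48184439.4538
L_total = 10 * log10(48184439.4538) = 76.83

76.83 dB


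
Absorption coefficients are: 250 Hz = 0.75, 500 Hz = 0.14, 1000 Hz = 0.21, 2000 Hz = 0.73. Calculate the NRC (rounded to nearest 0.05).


Given values:
  a_250 = 0.75, a_500 = 0.14
  a_1000 = 0.21, a_2000 = 0.73
Formula: NRC = (a250 + a500 + a1000 + a2000) / 4
Sum = 0.75 + 0.14 + 0.21 + 0.73 = 1.83
NRC = 1.83 / 4 = 0.4575
Rounded to nearest 0.05: 0.45

0.45


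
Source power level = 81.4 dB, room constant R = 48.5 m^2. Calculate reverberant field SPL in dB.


Given values:
  Lw = 81.4 dB, R = 48.5 m^2
Formula: SPL = Lw + 10 * log10(4 / R)
Compute 4 / R = 4 / 48.5 = 0.082474
Compute 10 * log10(0.082474) = -10.8368
SPL = 81.4 + (-10.8368) = 70.56

70.56 dB


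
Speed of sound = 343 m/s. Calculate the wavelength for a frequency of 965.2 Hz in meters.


Given values:
  c = 343 m/s, f = 965.2 Hz
Formula: lambda = c / f
lambda = 343 / 965.2
lambda = 0.3554

0.3554 m


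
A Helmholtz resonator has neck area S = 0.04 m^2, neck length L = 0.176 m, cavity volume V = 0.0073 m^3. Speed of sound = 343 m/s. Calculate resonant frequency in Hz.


Given values:
  S = 0.04 m^2, L = 0.176 m, V = 0.0073 m^3, c = 343 m/s
Formula: f = (c / (2*pi)) * sqrt(S / (V * L))
Compute V * L = 0.0073 * 0.176 = 0.0012848
Compute S / (V * L) = 0.04 / 0.0012848 = 31.1333
Compute sqrt(31.1333) = 5.579722
Compute c / (2*pi) = 343 / 6.283185 = 54.590148
f = 54.590148 * 5.579722 = 304.6

304.6 Hz


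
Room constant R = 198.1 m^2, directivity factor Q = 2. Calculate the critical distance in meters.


Given values:
  R = 198.1 m^2, Q = 2
Formula: d_c = 0.141 * sqrt(Q * R)
Compute Q * R = 2 * 198.1 = 396.2
Compute sqrt(396.2) = 19.9048
d_c = 0.141 * 19.9048 = 2.807

2.807 m


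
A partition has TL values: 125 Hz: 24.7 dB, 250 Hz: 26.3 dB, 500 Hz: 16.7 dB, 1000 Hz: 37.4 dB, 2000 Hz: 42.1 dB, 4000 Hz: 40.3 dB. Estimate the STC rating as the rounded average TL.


Given TL values at each frequency:
  125 Hz: 24.7 dB
  250 Hz: 26.3 dB
  500 Hz: 16.7 dB
  1000 Hz: 37.4 dB
  2000 Hz: 42.1 dB
  4000 Hz: 40.3 dB
Formula: STC ~ round(average of TL values)
Sum = 24.7 + 26.3 + 16.7 + 37.4 + 42.1 + 40.3 = 187.5
Average = 187.5 / 6 = 31.25
Rounded: 31

31


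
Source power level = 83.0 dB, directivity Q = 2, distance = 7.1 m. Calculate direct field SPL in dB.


Given values:
  Lw = 83.0 dB, Q = 2, r = 7.1 m
Formula: SPL = Lw + 10 * log10(Q / (4 * pi * r^2))
Compute 4 * pi * r^2 = 4 * pi * 7.1^2 = 633.4707
Compute Q / denom = 2 / 633.4707 = 0.00315721
Compute 10 * log10(0.00315721) = -25.007
SPL = 83.0 + (-25.007) = 57.99

57.99 dB


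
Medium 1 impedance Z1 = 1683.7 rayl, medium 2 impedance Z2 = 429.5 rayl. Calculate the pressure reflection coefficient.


Given values:
  Z1 = 1683.7 rayl, Z2 = 429.5 rayl
Formula: R = (Z2 - Z1) / (Z2 + Z1)
Numerator: Z2 - Z1 = 429.5 - 1683.7 = -1254.2
Denominator: Z2 + Z1 = 429.5 + 1683.7 = 2113.2
R = -1254.2 / 2113.2 = -0.5935

-0.5935


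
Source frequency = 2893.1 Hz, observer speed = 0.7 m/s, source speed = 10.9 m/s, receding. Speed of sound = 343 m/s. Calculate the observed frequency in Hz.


Given values:
  f_s = 2893.1 Hz, v_o = 0.7 m/s, v_s = 10.9 m/s
  Direction: receding
Formula: f_o = f_s * (c - v_o) / (c + v_s)
Numerator: c - v_o = 343 - 0.7 = 342.3
Denominator: c + v_s = 343 + 10.9 = 353.9
f_o = 2893.1 * 342.3 / 353.9 = 2798.27

2798.27 Hz


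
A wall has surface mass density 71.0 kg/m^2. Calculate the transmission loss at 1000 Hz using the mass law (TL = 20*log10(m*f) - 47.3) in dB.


Given values:
  m = 71.0 kg/m^2, f = 1000 Hz
Formula: TL = 20 * log10(m * f) - 47.3
Compute m * f = 71.0 * 1000 = 71000.0
Compute log10(71000.0) = 4.851258
Compute 20 * 4.851258 = 97.0252
TL = 97.0252 - 47.3 = 49.73

49.73 dB


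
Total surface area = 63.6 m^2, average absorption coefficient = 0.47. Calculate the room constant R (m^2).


Given values:
  S = 63.6 m^2, alpha = 0.47
Formula: R = S * alpha / (1 - alpha)
Numerator: 63.6 * 0.47 = 29.892
Denominator: 1 - 0.47 = 0.53
R = 29.892 / 0.53 = 56.4

56.4 m^2


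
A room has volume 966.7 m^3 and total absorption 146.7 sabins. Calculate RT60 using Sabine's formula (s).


Given values:
  V = 966.7 m^3
  A = 146.7 sabins
Formula: RT60 = 0.161 * V / A
Numerator: 0.161 * 966.7 = 155.6387
RT60 = 155.6387 / 146.7 = 1.061

1.061 s


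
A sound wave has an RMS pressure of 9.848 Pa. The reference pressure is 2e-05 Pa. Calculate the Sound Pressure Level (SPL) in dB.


Given values:
  p = 9.848 Pa
  p_ref = 2e-05 Pa
Formula: SPL = 20 * log10(p / p_ref)
Compute ratio: p / p_ref = 9.848 / 2e-05 = 492400
Compute log10: log10(492400) = 5.692318
Multiply: SPL = 20 * 5.692318 = 113.85

113.85 dB


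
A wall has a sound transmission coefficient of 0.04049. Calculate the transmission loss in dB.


Given values:
  tau = 0.04049
Formula: TL = 10 * log10(1 / tau)
Compute 1 / tau = 1 / 0.04049 = 24.6975
Compute log10(24.6975) = 1.392653
TL = 10 * 1.392653 = 13.93

13.93 dB


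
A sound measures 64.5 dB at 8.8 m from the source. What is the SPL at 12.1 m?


Given values:
  SPL1 = 64.5 dB, r1 = 8.8 m, r2 = 12.1 m
Formula: SPL2 = SPL1 - 20 * log10(r2 / r1)
Compute ratio: r2 / r1 = 12.1 / 8.8 = 1.375
Compute log10: log10(1.375) = 0.138303
Compute drop: 20 * 0.138303 = 2.7661
SPL2 = 64.5 - 2.7661 = 61.73

61.73 dB


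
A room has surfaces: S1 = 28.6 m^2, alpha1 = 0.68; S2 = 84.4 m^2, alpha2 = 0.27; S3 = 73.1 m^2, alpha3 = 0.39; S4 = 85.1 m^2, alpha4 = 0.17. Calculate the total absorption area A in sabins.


Given surfaces:
  Surface 1: 28.6 * 0.68 = 19.448
  Surface 2: 84.4 * 0.27 = 22.788
  Surface 3: 73.1 * 0.39 = 28.509
  Surface 4: 85.1 * 0.17 = 14.467
Formula: A = sum(Si * alpha_i)
A = 19.448 + 22.788 + 28.509 + 14.467
A = 85.21

85.21 sabins


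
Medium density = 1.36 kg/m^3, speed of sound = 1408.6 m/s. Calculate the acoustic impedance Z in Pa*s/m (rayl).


Given values:
  rho = 1.36 kg/m^3
  c = 1408.6 m/s
Formula: Z = rho * c
Z = 1.36 * 1408.6
Z = 1915.7

1915.7 rayl


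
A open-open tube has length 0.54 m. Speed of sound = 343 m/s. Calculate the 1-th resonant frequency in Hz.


Given values:
  Tube type: open-open, L = 0.54 m, c = 343 m/s, n = 1
Formula: f_n = n * c / (2 * L)
Compute 2 * L = 2 * 0.54 = 1.08
f = 1 * 343 / 1.08
f = 317.59

317.59 Hz


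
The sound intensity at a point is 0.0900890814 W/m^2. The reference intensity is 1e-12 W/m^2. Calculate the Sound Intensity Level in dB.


Given values:
  I = 0.0900890814 W/m^2
  I_ref = 1e-12 W/m^2
Formula: SIL = 10 * log10(I / I_ref)
Compute ratio: I / I_ref = 90089081400
Compute log10: log10(90089081400) = 10.954672
Multiply: SIL = 10 * 10.954672 = 109.55

109.55 dB


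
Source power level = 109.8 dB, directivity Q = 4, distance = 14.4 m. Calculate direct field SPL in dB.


Given values:
  Lw = 109.8 dB, Q = 4, r = 14.4 m
Formula: SPL = Lw + 10 * log10(Q / (4 * pi * r^2))
Compute 4 * pi * r^2 = 4 * pi * 14.4^2 = 2605.7626
Compute Q / denom = 4 / 2605.7626 = 0.00153506
Compute 10 * log10(0.00153506) = -28.1387
SPL = 109.8 + (-28.1387) = 81.66

81.66 dB


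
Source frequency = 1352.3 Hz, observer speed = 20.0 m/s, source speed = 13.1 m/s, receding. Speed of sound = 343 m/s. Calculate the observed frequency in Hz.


Given values:
  f_s = 1352.3 Hz, v_o = 20.0 m/s, v_s = 13.1 m/s
  Direction: receding
Formula: f_o = f_s * (c - v_o) / (c + v_s)
Numerator: c - v_o = 343 - 20.0 = 323.0
Denominator: c + v_s = 343 + 13.1 = 356.1
f_o = 1352.3 * 323.0 / 356.1 = 1226.6

1226.6 Hz


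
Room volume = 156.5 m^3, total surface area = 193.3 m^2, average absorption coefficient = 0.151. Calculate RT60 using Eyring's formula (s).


Given values:
  V = 156.5 m^3, S = 193.3 m^2, alpha = 0.151
Formula: RT60 = 0.161 * V / (-S * ln(1 - alpha))
Compute ln(1 - 0.151) = ln(0.849) = -0.163696
Denominator: -193.3 * -0.163696 = 31.6424
Numerator: 0.161 * 156.5 = 25.1965
RT60 = 25.1965 / 31.6424 = 0.796

0.796 s


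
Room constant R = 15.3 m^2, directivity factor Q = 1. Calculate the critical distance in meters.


Given values:
  R = 15.3 m^2, Q = 1
Formula: d_c = 0.141 * sqrt(Q * R)
Compute Q * R = 1 * 15.3 = 15.3
Compute sqrt(15.3) = 3.9115
d_c = 0.141 * 3.9115 = 0.552

0.552 m


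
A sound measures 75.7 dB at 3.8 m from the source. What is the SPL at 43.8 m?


Given values:
  SPL1 = 75.7 dB, r1 = 3.8 m, r2 = 43.8 m
Formula: SPL2 = SPL1 - 20 * log10(r2 / r1)
Compute ratio: r2 / r1 = 43.8 / 3.8 = 11.5263
Compute log10: log10(11.5263) = 1.06169
Compute drop: 20 * 1.06169 = 21.2338
SPL2 = 75.7 - 21.2338 = 54.47

54.47 dB


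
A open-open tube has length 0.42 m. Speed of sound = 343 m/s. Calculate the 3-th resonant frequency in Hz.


Given values:
  Tube type: open-open, L = 0.42 m, c = 343 m/s, n = 3
Formula: f_n = n * c / (2 * L)
Compute 2 * L = 2 * 0.42 = 0.84
f = 3 * 343 / 0.84
f = 1225.0

1225.0 Hz


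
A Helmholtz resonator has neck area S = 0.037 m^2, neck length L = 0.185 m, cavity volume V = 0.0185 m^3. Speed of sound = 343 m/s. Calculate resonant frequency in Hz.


Given values:
  S = 0.037 m^2, L = 0.185 m, V = 0.0185 m^3, c = 343 m/s
Formula: f = (c / (2*pi)) * sqrt(S / (V * L))
Compute V * L = 0.0185 * 0.185 = 0.0034225
Compute S / (V * L) = 0.037 / 0.0034225 = 10.8108
Compute sqrt(10.8108) = 3.287978
Compute c / (2*pi) = 343 / 6.283185 = 54.590148
f = 54.590148 * 3.287978 = 179.49

179.49 Hz


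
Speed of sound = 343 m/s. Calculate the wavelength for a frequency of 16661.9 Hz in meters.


Given values:
  c = 343 m/s, f = 16661.9 Hz
Formula: lambda = c / f
lambda = 343 / 16661.9
lambda = 0.0206

0.0206 m


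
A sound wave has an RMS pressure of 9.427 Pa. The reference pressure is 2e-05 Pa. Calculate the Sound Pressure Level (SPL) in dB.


Given values:
  p = 9.427 Pa
  p_ref = 2e-05 Pa
Formula: SPL = 20 * log10(p / p_ref)
Compute ratio: p / p_ref = 9.427 / 2e-05 = 471350
Compute log10: log10(471350) = 5.673344
Multiply: SPL = 20 * 5.673344 = 113.47

113.47 dB


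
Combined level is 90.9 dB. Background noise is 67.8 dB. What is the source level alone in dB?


Given values:
  L_total = 90.9 dB, L_bg = 67.8 dB
Formula: L_source = 10 * log10(10^(L_total/10) - 10^(L_bg/10))
Convert to linear:
  10^(90.9/10) = 1230268770.8124
  10^(67.8/10) = 6025595.8607
Difference: 1230268770.8124 - 6025595.8607 = 1224243174.9517
L_source = 10 * log10(1224243174.9517) = 90.88

90.88 dB


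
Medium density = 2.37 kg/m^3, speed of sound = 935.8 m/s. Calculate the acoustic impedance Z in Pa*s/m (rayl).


Given values:
  rho = 2.37 kg/m^3
  c = 935.8 m/s
Formula: Z = rho * c
Z = 2.37 * 935.8
Z = 2217.85

2217.85 rayl


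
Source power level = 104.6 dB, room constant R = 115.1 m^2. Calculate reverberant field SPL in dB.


Given values:
  Lw = 104.6 dB, R = 115.1 m^2
Formula: SPL = Lw + 10 * log10(4 / R)
Compute 4 / R = 4 / 115.1 = 0.034752
Compute 10 * log10(0.034752) = -14.5902
SPL = 104.6 + (-14.5902) = 90.01

90.01 dB


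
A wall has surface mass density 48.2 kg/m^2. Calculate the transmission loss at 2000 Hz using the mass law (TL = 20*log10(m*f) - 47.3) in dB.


Given values:
  m = 48.2 kg/m^2, f = 2000 Hz
Formula: TL = 20 * log10(m * f) - 47.3
Compute m * f = 48.2 * 2000 = 96400.0
Compute log10(96400.0) = 4.984077
Compute 20 * 4.984077 = 99.6815
TL = 99.6815 - 47.3 = 52.38

52.38 dB


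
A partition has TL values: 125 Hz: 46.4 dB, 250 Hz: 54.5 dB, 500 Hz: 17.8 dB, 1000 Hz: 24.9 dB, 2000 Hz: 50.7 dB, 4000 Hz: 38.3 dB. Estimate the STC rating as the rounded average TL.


Given TL values at each frequency:
  125 Hz: 46.4 dB
  250 Hz: 54.5 dB
  500 Hz: 17.8 dB
  1000 Hz: 24.9 dB
  2000 Hz: 50.7 dB
  4000 Hz: 38.3 dB
Formula: STC ~ round(average of TL values)
Sum = 46.4 + 54.5 + 17.8 + 24.9 + 50.7 + 38.3 = 232.6
Average = 232.6 / 6 = 38.77
Rounded: 39

39


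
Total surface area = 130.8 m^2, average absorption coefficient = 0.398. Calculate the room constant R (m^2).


Given values:
  S = 130.8 m^2, alpha = 0.398
Formula: R = S * alpha / (1 - alpha)
Numerator: 130.8 * 0.398 = 52.0584
Denominator: 1 - 0.398 = 0.602
R = 52.0584 / 0.602 = 86.48

86.48 m^2


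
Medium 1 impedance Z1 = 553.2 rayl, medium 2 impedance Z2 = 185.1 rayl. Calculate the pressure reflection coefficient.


Given values:
  Z1 = 553.2 rayl, Z2 = 185.1 rayl
Formula: R = (Z2 - Z1) / (Z2 + Z1)
Numerator: Z2 - Z1 = 185.1 - 553.2 = -368.1
Denominator: Z2 + Z1 = 185.1 + 553.2 = 738.3
R = -368.1 / 738.3 = -0.4986

-0.4986


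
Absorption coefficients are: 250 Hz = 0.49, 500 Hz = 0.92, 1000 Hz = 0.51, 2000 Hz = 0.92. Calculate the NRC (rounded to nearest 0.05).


Given values:
  a_250 = 0.49, a_500 = 0.92
  a_1000 = 0.51, a_2000 = 0.92
Formula: NRC = (a250 + a500 + a1000 + a2000) / 4
Sum = 0.49 + 0.92 + 0.51 + 0.92 = 2.84
NRC = 2.84 / 4 = 0.71
Rounded to nearest 0.05: 0.7

0.7


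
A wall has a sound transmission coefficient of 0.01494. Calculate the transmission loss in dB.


Given values:
  tau = 0.01494
Formula: TL = 10 * log10(1 / tau)
Compute 1 / tau = 1 / 0.01494 = 66.9344
Compute log10(66.9344) = 1.825649
TL = 10 * 1.825649 = 18.26

18.26 dB


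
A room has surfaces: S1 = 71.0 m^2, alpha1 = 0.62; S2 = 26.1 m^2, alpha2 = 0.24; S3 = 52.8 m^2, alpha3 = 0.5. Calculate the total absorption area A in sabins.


Given surfaces:
  Surface 1: 71.0 * 0.62 = 44.02
  Surface 2: 26.1 * 0.24 = 6.264
  Surface 3: 52.8 * 0.5 = 26.4
Formula: A = sum(Si * alpha_i)
A = 44.02 + 6.264 + 26.4
A = 76.68

76.68 sabins


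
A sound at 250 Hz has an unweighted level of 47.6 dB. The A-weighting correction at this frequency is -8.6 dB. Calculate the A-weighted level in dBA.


Given values:
  SPL = 47.6 dB
  A-weighting at 250 Hz = -8.6 dB
Formula: L_A = SPL + A_weight
L_A = 47.6 + (-8.6)
L_A = 39.0

39.0 dBA


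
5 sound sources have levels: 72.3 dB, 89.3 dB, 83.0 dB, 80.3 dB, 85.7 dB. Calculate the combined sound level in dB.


Formula: L_total = 10 * log10( sum(10^(Li/10)) )
  Source 1: 10^(72.3/10) = 16982436.5246
  Source 2: 10^(89.3/10) = 851138038.2024
  Source 3: 10^(83.0/10) = 199526231.4969
  Source 4: 10^(80.3/10) = 107151930.5238
  Source 5: 10^(85.7/10) = 371535229.0972
Sum of linear values = 1546333865.8449
L_total = 10 * log10(1546333865.8449) = 91.89

91.89 dB


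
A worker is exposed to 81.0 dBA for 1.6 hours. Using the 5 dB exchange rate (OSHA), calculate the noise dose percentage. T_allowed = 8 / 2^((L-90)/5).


Given values:
  L = 81.0 dBA, T = 1.6 hours
Formula: T_allowed = 8 / 2^((L - 90) / 5)
Compute exponent: (81.0 - 90) / 5 = -1.8
Compute 2^(-1.8) = 0.287175
T_allowed = 8 / 0.287175 = 27.857578 hours
Dose = (T / T_allowed) * 100
Dose = (1.6 / 27.857578) * 100 = 5.74

5.74 %


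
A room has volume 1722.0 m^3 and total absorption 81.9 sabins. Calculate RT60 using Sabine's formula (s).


Given values:
  V = 1722.0 m^3
  A = 81.9 sabins
Formula: RT60 = 0.161 * V / A
Numerator: 0.161 * 1722.0 = 277.242
RT60 = 277.242 / 81.9 = 3.385

3.385 s


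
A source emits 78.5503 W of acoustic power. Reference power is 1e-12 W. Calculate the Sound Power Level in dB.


Given values:
  W = 78.5503 W
  W_ref = 1e-12 W
Formula: SWL = 10 * log10(W / W_ref)
Compute ratio: W / W_ref = 78550300000000
Compute log10: log10(78550300000000) = 13.895148
Multiply: SWL = 10 * 13.895148 = 138.95

138.95 dB


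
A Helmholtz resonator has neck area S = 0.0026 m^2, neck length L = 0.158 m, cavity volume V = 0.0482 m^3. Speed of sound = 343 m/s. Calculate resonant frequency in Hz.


Given values:
  S = 0.0026 m^2, L = 0.158 m, V = 0.0482 m^3, c = 343 m/s
Formula: f = (c / (2*pi)) * sqrt(S / (V * L))
Compute V * L = 0.0482 * 0.158 = 0.0076156
Compute S / (V * L) = 0.0026 / 0.0076156 = 0.3414
Compute sqrt(0.3414) = 0.584294
Compute c / (2*pi) = 343 / 6.283185 = 54.590148
f = 54.590148 * 0.584294 = 31.9

31.9 Hz


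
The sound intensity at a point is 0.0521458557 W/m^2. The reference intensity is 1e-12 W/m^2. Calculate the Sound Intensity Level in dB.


Given values:
  I = 0.0521458557 W/m^2
  I_ref = 1e-12 W/m^2
Formula: SIL = 10 * log10(I / I_ref)
Compute ratio: I / I_ref = 52145855700
Compute log10: log10(52145855700) = 10.71722
Multiply: SIL = 10 * 10.71722 = 107.17

107.17 dB


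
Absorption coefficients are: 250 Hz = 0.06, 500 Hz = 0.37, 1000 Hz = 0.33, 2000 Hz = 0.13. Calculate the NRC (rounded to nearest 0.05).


Given values:
  a_250 = 0.06, a_500 = 0.37
  a_1000 = 0.33, a_2000 = 0.13
Formula: NRC = (a250 + a500 + a1000 + a2000) / 4
Sum = 0.06 + 0.37 + 0.33 + 0.13 = 0.89
NRC = 0.89 / 4 = 0.2225
Rounded to nearest 0.05: 0.2

0.2


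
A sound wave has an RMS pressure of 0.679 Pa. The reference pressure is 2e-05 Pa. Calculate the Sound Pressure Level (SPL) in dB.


Given values:
  p = 0.679 Pa
  p_ref = 2e-05 Pa
Formula: SPL = 20 * log10(p / p_ref)
Compute ratio: p / p_ref = 0.679 / 2e-05 = 33950
Compute log10: log10(33950) = 4.53084
Multiply: SPL = 20 * 4.53084 = 90.62

90.62 dB


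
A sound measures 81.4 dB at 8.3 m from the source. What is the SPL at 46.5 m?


Given values:
  SPL1 = 81.4 dB, r1 = 8.3 m, r2 = 46.5 m
Formula: SPL2 = SPL1 - 20 * log10(r2 / r1)
Compute ratio: r2 / r1 = 46.5 / 8.3 = 5.6024
Compute log10: log10(5.6024) = 0.748374
Compute drop: 20 * 0.748374 = 14.9675
SPL2 = 81.4 - 14.9675 = 66.43

66.43 dB


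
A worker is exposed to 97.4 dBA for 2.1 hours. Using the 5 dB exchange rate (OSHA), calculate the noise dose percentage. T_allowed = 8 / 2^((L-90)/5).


Given values:
  L = 97.4 dBA, T = 2.1 hours
Formula: T_allowed = 8 / 2^((L - 90) / 5)
Compute exponent: (97.4 - 90) / 5 = 1.48
Compute 2^(1.48) = 2.789487
T_allowed = 8 / 2.789487 = 2.867911 hours
Dose = (T / T_allowed) * 100
Dose = (2.1 / 2.867911) * 100 = 73.22

73.22 %


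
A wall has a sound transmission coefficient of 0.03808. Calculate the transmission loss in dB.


Given values:
  tau = 0.03808
Formula: TL = 10 * log10(1 / tau)
Compute 1 / tau = 1 / 0.03808 = 26.2605
Compute log10(26.2605) = 1.419303
TL = 10 * 1.419303 = 14.19

14.19 dB


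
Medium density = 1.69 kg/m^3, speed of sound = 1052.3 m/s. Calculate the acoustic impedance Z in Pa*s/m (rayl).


Given values:
  rho = 1.69 kg/m^3
  c = 1052.3 m/s
Formula: Z = rho * c
Z = 1.69 * 1052.3
Z = 1778.39

1778.39 rayl


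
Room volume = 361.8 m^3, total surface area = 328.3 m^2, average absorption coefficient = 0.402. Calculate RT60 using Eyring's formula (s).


Given values:
  V = 361.8 m^3, S = 328.3 m^2, alpha = 0.402
Formula: RT60 = 0.161 * V / (-S * ln(1 - alpha))
Compute ln(1 - 0.402) = ln(0.598) = -0.514165
Denominator: -328.3 * -0.514165 = 168.8004
Numerator: 0.161 * 361.8 = 58.2498
RT60 = 58.2498 / 168.8004 = 0.345

0.345 s


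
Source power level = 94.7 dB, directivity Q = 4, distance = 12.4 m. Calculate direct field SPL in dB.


Given values:
  Lw = 94.7 dB, Q = 4, r = 12.4 m
Formula: SPL = Lw + 10 * log10(Q / (4 * pi * r^2))
Compute 4 * pi * r^2 = 4 * pi * 12.4^2 = 1932.2051
Compute Q / denom = 4 / 1932.2051 = 0.00207017
Compute 10 * log10(0.00207017) = -26.8399
SPL = 94.7 + (-26.8399) = 67.86

67.86 dB


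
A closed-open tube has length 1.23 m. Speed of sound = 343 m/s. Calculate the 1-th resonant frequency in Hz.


Given values:
  Tube type: closed-open, L = 1.23 m, c = 343 m/s, n = 1
Formula: f_n = (2n - 1) * c / (4 * L)
Compute 2n - 1 = 2*1 - 1 = 1
Compute 4 * L = 4 * 1.23 = 4.92
f = 1 * 343 / 4.92
f = 69.72

69.72 Hz


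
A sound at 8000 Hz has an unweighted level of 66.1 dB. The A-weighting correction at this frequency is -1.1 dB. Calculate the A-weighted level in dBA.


Given values:
  SPL = 66.1 dB
  A-weighting at 8000 Hz = -1.1 dB
Formula: L_A = SPL + A_weight
L_A = 66.1 + (-1.1)
L_A = 65.0

65.0 dBA


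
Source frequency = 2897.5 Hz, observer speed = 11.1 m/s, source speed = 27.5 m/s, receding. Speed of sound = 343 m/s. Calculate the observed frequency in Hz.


Given values:
  f_s = 2897.5 Hz, v_o = 11.1 m/s, v_s = 27.5 m/s
  Direction: receding
Formula: f_o = f_s * (c - v_o) / (c + v_s)
Numerator: c - v_o = 343 - 11.1 = 331.9
Denominator: c + v_s = 343 + 27.5 = 370.5
f_o = 2897.5 * 331.9 / 370.5 = 2595.63

2595.63 Hz


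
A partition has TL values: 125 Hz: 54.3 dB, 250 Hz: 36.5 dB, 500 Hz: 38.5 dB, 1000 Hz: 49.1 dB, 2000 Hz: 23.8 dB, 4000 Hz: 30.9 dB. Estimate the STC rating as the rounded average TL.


Given TL values at each frequency:
  125 Hz: 54.3 dB
  250 Hz: 36.5 dB
  500 Hz: 38.5 dB
  1000 Hz: 49.1 dB
  2000 Hz: 23.8 dB
  4000 Hz: 30.9 dB
Formula: STC ~ round(average of TL values)
Sum = 54.3 + 36.5 + 38.5 + 49.1 + 23.8 + 30.9 = 233.1
Average = 233.1 / 6 = 38.85
Rounded: 39

39


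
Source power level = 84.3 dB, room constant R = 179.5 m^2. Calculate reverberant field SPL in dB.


Given values:
  Lw = 84.3 dB, R = 179.5 m^2
Formula: SPL = Lw + 10 * log10(4 / R)
Compute 4 / R = 4 / 179.5 = 0.022284
Compute 10 * log10(0.022284) = -16.5201
SPL = 84.3 + (-16.5201) = 67.78

67.78 dB


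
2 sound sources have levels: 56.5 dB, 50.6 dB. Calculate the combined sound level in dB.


Formula: L_total = 10 * log10( sum(10^(Li/10)) )
  Source 1: 10^(56.5/10) = 446683.5922
  Source 2: 10^(50.6/10) = 114815.3621
Sum of linear values = 561498.9543
L_total = 10 * log10(561498.9543) = 57.49

57.49 dB


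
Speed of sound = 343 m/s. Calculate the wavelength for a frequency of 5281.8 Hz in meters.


Given values:
  c = 343 m/s, f = 5281.8 Hz
Formula: lambda = c / f
lambda = 343 / 5281.8
lambda = 0.0649

0.0649 m


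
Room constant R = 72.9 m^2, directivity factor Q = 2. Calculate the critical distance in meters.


Given values:
  R = 72.9 m^2, Q = 2
Formula: d_c = 0.141 * sqrt(Q * R)
Compute Q * R = 2 * 72.9 = 145.8
Compute sqrt(145.8) = 12.0748
d_c = 0.141 * 12.0748 = 1.703

1.703 m


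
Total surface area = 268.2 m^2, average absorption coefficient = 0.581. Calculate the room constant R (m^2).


Given values:
  S = 268.2 m^2, alpha = 0.581
Formula: R = S * alpha / (1 - alpha)
Numerator: 268.2 * 0.581 = 155.8242
Denominator: 1 - 0.581 = 0.419
R = 155.8242 / 0.419 = 371.9

371.9 m^2


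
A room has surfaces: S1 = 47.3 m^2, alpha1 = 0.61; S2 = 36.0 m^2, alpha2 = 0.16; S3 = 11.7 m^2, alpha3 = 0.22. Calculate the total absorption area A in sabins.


Given surfaces:
  Surface 1: 47.3 * 0.61 = 28.853
  Surface 2: 36.0 * 0.16 = 5.76
  Surface 3: 11.7 * 0.22 = 2.574
Formula: A = sum(Si * alpha_i)
A = 28.853 + 5.76 + 2.574
A = 37.19

37.19 sabins


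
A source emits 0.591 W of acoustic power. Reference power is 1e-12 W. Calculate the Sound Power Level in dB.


Given values:
  W = 0.591 W
  W_ref = 1e-12 W
Formula: SWL = 10 * log10(W / W_ref)
Compute ratio: W / W_ref = 591000000000
Compute log10: log10(591000000000) = 11.771587
Multiply: SWL = 10 * 11.771587 = 117.72

117.72 dB


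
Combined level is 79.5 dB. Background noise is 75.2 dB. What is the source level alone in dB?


Given values:
  L_total = 79.5 dB, L_bg = 75.2 dB
Formula: L_source = 10 * log10(10^(L_total/10) - 10^(L_bg/10))
Convert to linear:
  10^(79.5/10) = 89125093.8134
  10^(75.2/10) = 33113112.1483
Difference: 89125093.8134 - 33113112.1483 = 56011981.6651
L_source = 10 * log10(56011981.6651) = 77.48

77.48 dB


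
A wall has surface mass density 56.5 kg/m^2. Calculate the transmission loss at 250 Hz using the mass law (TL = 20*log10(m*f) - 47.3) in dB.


Given values:
  m = 56.5 kg/m^2, f = 250 Hz
Formula: TL = 20 * log10(m * f) - 47.3
Compute m * f = 56.5 * 250 = 14125.0
Compute log10(14125.0) = 4.149988
Compute 20 * 4.149988 = 82.9998
TL = 82.9998 - 47.3 = 35.7

35.7 dB


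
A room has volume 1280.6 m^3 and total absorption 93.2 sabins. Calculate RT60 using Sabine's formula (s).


Given values:
  V = 1280.6 m^3
  A = 93.2 sabins
Formula: RT60 = 0.161 * V / A
Numerator: 0.161 * 1280.6 = 206.1766
RT60 = 206.1766 / 93.2 = 2.212

2.212 s


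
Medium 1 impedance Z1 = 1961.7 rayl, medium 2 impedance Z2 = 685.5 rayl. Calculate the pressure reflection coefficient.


Given values:
  Z1 = 1961.7 rayl, Z2 = 685.5 rayl
Formula: R = (Z2 - Z1) / (Z2 + Z1)
Numerator: Z2 - Z1 = 685.5 - 1961.7 = -1276.2
Denominator: Z2 + Z1 = 685.5 + 1961.7 = 2647.2
R = -1276.2 / 2647.2 = -0.4821

-0.4821


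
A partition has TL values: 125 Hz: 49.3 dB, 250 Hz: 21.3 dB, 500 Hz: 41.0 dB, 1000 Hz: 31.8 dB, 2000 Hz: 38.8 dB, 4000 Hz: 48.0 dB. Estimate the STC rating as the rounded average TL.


Given TL values at each frequency:
  125 Hz: 49.3 dB
  250 Hz: 21.3 dB
  500 Hz: 41.0 dB
  1000 Hz: 31.8 dB
  2000 Hz: 38.8 dB
  4000 Hz: 48.0 dB
Formula: STC ~ round(average of TL values)
Sum = 49.3 + 21.3 + 41.0 + 31.8 + 38.8 + 48.0 = 230.2
Average = 230.2 / 6 = 38.37
Rounded: 38

38


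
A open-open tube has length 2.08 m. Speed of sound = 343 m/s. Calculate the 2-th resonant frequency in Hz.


Given values:
  Tube type: open-open, L = 2.08 m, c = 343 m/s, n = 2
Formula: f_n = n * c / (2 * L)
Compute 2 * L = 2 * 2.08 = 4.16
f = 2 * 343 / 4.16
f = 164.9

164.9 Hz


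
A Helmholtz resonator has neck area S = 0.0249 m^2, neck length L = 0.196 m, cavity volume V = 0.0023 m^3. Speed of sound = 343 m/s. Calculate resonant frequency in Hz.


Given values:
  S = 0.0249 m^2, L = 0.196 m, V = 0.0023 m^3, c = 343 m/s
Formula: f = (c / (2*pi)) * sqrt(S / (V * L))
Compute V * L = 0.0023 * 0.196 = 0.0004508
Compute S / (V * L) = 0.0249 / 0.0004508 = 55.2351
Compute sqrt(55.2351) = 7.432032
Compute c / (2*pi) = 343 / 6.283185 = 54.590148
f = 54.590148 * 7.432032 = 405.72

405.72 Hz


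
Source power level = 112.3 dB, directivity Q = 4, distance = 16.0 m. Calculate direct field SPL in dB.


Given values:
  Lw = 112.3 dB, Q = 4, r = 16.0 m
Formula: SPL = Lw + 10 * log10(Q / (4 * pi * r^2))
Compute 4 * pi * r^2 = 4 * pi * 16.0^2 = 3216.9909
Compute Q / denom = 4 / 3216.9909 = 0.0012434
Compute 10 * log10(0.0012434) = -29.0539
SPL = 112.3 + (-29.0539) = 83.25

83.25 dB


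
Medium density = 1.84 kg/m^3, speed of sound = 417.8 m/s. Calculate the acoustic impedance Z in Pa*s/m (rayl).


Given values:
  rho = 1.84 kg/m^3
  c = 417.8 m/s
Formula: Z = rho * c
Z = 1.84 * 417.8
Z = 768.75

768.75 rayl


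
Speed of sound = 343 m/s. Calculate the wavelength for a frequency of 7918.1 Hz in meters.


Given values:
  c = 343 m/s, f = 7918.1 Hz
Formula: lambda = c / f
lambda = 343 / 7918.1
lambda = 0.0433

0.0433 m


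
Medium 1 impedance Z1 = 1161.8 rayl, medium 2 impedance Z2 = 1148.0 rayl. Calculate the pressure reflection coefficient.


Given values:
  Z1 = 1161.8 rayl, Z2 = 1148.0 rayl
Formula: R = (Z2 - Z1) / (Z2 + Z1)
Numerator: Z2 - Z1 = 1148.0 - 1161.8 = -13.8
Denominator: Z2 + Z1 = 1148.0 + 1161.8 = 2309.8
R = -13.8 / 2309.8 = -0.006

-0.006


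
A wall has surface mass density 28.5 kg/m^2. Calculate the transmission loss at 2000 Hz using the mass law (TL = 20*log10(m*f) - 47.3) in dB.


Given values:
  m = 28.5 kg/m^2, f = 2000 Hz
Formula: TL = 20 * log10(m * f) - 47.3
Compute m * f = 28.5 * 2000 = 57000.0
Compute log10(57000.0) = 4.755875
Compute 20 * 4.755875 = 95.1175
TL = 95.1175 - 47.3 = 47.82

47.82 dB


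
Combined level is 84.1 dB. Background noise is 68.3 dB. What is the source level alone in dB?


Given values:
  L_total = 84.1 dB, L_bg = 68.3 dB
Formula: L_source = 10 * log10(10^(L_total/10) - 10^(L_bg/10))
Convert to linear:
  10^(84.1/10) = 257039578.2769
  10^(68.3/10) = 6760829.7539
Difference: 257039578.2769 - 6760829.7539 = 250278748.523
L_source = 10 * log10(250278748.523) = 83.98

83.98 dB


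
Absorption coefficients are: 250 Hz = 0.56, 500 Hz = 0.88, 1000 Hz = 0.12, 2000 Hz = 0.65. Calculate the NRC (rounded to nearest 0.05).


Given values:
  a_250 = 0.56, a_500 = 0.88
  a_1000 = 0.12, a_2000 = 0.65
Formula: NRC = (a250 + a500 + a1000 + a2000) / 4
Sum = 0.56 + 0.88 + 0.12 + 0.65 = 2.21
NRC = 2.21 / 4 = 0.5525
Rounded to nearest 0.05: 0.55

0.55


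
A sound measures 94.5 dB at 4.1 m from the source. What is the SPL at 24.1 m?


Given values:
  SPL1 = 94.5 dB, r1 = 4.1 m, r2 = 24.1 m
Formula: SPL2 = SPL1 - 20 * log10(r2 / r1)
Compute ratio: r2 / r1 = 24.1 / 4.1 = 5.878
Compute log10: log10(5.878) = 0.76923
Compute drop: 20 * 0.76923 = 15.3846
SPL2 = 94.5 - 15.3846 = 79.12

79.12 dB


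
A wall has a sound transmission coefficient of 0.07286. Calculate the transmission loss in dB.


Given values:
  tau = 0.07286
Formula: TL = 10 * log10(1 / tau)
Compute 1 / tau = 1 / 0.07286 = 13.725
Compute log10(13.725) = 1.137512
TL = 10 * 1.137512 = 11.38

11.38 dB


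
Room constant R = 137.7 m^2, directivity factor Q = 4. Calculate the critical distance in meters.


Given values:
  R = 137.7 m^2, Q = 4
Formula: d_c = 0.141 * sqrt(Q * R)
Compute Q * R = 4 * 137.7 = 550.8
Compute sqrt(550.8) = 23.4691
d_c = 0.141 * 23.4691 = 3.309

3.309 m


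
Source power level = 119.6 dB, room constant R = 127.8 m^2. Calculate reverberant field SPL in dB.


Given values:
  Lw = 119.6 dB, R = 127.8 m^2
Formula: SPL = Lw + 10 * log10(4 / R)
Compute 4 / R = 4 / 127.8 = 0.031299
Compute 10 * log10(0.031299) = -15.0447
SPL = 119.6 + (-15.0447) = 104.56

104.56 dB


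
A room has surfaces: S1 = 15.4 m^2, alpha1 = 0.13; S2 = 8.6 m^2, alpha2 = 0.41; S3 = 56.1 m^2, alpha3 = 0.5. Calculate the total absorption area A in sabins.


Given surfaces:
  Surface 1: 15.4 * 0.13 = 2.002
  Surface 2: 8.6 * 0.41 = 3.526
  Surface 3: 56.1 * 0.5 = 28.05
Formula: A = sum(Si * alpha_i)
A = 2.002 + 3.526 + 28.05
A = 33.58

33.58 sabins


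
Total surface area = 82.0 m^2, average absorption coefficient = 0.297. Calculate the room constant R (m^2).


Given values:
  S = 82.0 m^2, alpha = 0.297
Formula: R = S * alpha / (1 - alpha)
Numerator: 82.0 * 0.297 = 24.354
Denominator: 1 - 0.297 = 0.703
R = 24.354 / 0.703 = 34.64

34.64 m^2


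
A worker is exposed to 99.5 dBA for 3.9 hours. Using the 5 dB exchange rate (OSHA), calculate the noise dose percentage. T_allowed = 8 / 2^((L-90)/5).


Given values:
  L = 99.5 dBA, T = 3.9 hours
Formula: T_allowed = 8 / 2^((L - 90) / 5)
Compute exponent: (99.5 - 90) / 5 = 1.9
Compute 2^(1.9) = 3.732132
T_allowed = 8 / 3.732132 = 2.143547 hours
Dose = (T / T_allowed) * 100
Dose = (3.9 / 2.143547) * 100 = 181.94

181.94 %


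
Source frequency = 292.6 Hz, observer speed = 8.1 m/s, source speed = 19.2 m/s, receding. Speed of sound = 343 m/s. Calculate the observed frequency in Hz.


Given values:
  f_s = 292.6 Hz, v_o = 8.1 m/s, v_s = 19.2 m/s
  Direction: receding
Formula: f_o = f_s * (c - v_o) / (c + v_s)
Numerator: c - v_o = 343 - 8.1 = 334.9
Denominator: c + v_s = 343 + 19.2 = 362.2
f_o = 292.6 * 334.9 / 362.2 = 270.55

270.55 Hz


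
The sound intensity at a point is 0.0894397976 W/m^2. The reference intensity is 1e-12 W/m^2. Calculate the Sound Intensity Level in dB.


Given values:
  I = 0.0894397976 W/m^2
  I_ref = 1e-12 W/m^2
Formula: SIL = 10 * log10(I / I_ref)
Compute ratio: I / I_ref = 89439797600
Compute log10: log10(89439797600) = 10.951531
Multiply: SIL = 10 * 10.951531 = 109.52

109.52 dB


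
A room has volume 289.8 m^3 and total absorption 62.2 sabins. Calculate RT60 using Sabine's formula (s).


Given values:
  V = 289.8 m^3
  A = 62.2 sabins
Formula: RT60 = 0.161 * V / A
Numerator: 0.161 * 289.8 = 46.6578
RT60 = 46.6578 / 62.2 = 0.75

0.75 s


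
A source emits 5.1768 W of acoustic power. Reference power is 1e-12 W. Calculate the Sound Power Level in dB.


Given values:
  W = 5.1768 W
  W_ref = 1e-12 W
Formula: SWL = 10 * log10(W / W_ref)
Compute ratio: W / W_ref = 5176800000000
Compute log10: log10(5176800000000) = 12.714061
Multiply: SWL = 10 * 12.714061 = 127.14

127.14 dB


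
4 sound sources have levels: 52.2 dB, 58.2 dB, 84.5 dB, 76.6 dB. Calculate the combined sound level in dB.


Formula: L_total = 10 * log10( sum(10^(Li/10)) )
  Source 1: 10^(52.2/10) = 165958.6907
  Source 2: 10^(58.2/10) = 660693.448
  Source 3: 10^(84.5/10) = 281838293.1264
  Source 4: 10^(76.6/10) = 45708818.9615
Sum of linear values = 328373764.2266
L_total = 10 * log10(328373764.2266) = 85.16

85.16 dB


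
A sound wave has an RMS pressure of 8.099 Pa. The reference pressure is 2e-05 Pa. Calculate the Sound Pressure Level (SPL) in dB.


Given values:
  p = 8.099 Pa
  p_ref = 2e-05 Pa
Formula: SPL = 20 * log10(p / p_ref)
Compute ratio: p / p_ref = 8.099 / 2e-05 = 404950
Compute log10: log10(404950) = 5.607401
Multiply: SPL = 20 * 5.607401 = 112.15

112.15 dB


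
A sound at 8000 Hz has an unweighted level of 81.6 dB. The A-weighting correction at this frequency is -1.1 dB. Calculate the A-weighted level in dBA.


Given values:
  SPL = 81.6 dB
  A-weighting at 8000 Hz = -1.1 dB
Formula: L_A = SPL + A_weight
L_A = 81.6 + (-1.1)
L_A = 80.5

80.5 dBA


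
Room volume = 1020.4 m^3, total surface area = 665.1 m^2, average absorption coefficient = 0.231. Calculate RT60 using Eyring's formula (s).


Given values:
  V = 1020.4 m^3, S = 665.1 m^2, alpha = 0.231
Formula: RT60 = 0.161 * V / (-S * ln(1 - alpha))
Compute ln(1 - 0.231) = ln(0.769) = -0.262664
Denominator: -665.1 * -0.262664 = 174.6978
Numerator: 0.161 * 1020.4 = 164.2844
RT60 = 164.2844 / 174.6978 = 0.94

0.94 s


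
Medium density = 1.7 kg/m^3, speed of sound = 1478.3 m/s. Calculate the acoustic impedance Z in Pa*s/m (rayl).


Given values:
  rho = 1.7 kg/m^3
  c = 1478.3 m/s
Formula: Z = rho * c
Z = 1.7 * 1478.3
Z = 2513.11

2513.11 rayl


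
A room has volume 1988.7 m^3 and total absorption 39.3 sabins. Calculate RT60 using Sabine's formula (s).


Given values:
  V = 1988.7 m^3
  A = 39.3 sabins
Formula: RT60 = 0.161 * V / A
Numerator: 0.161 * 1988.7 = 320.1807
RT60 = 320.1807 / 39.3 = 8.147

8.147 s


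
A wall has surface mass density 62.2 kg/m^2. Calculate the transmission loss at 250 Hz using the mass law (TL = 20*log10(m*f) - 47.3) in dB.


Given values:
  m = 62.2 kg/m^2, f = 250 Hz
Formula: TL = 20 * log10(m * f) - 47.3
Compute m * f = 62.2 * 250 = 15550.0
Compute log10(15550.0) = 4.19173
Compute 20 * 4.19173 = 83.8346
TL = 83.8346 - 47.3 = 36.53

36.53 dB


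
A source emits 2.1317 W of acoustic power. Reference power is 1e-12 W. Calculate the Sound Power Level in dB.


Given values:
  W = 2.1317 W
  W_ref = 1e-12 W
Formula: SWL = 10 * log10(W / W_ref)
Compute ratio: W / W_ref = 2131700000000
Compute log10: log10(2131700000000) = 12.328726
Multiply: SWL = 10 * 12.328726 = 123.29

123.29 dB


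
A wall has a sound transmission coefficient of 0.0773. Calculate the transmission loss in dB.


Given values:
  tau = 0.0773
Formula: TL = 10 * log10(1 / tau)
Compute 1 / tau = 1 / 0.0773 = 12.9366
Compute log10(12.9366) = 1.11182
TL = 10 * 1.11182 = 11.12

11.12 dB


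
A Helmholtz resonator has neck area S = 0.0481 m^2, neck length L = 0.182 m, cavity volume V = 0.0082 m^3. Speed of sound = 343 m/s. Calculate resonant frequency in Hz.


Given values:
  S = 0.0481 m^2, L = 0.182 m, V = 0.0082 m^3, c = 343 m/s
Formula: f = (c / (2*pi)) * sqrt(S / (V * L))
Compute V * L = 0.0082 * 0.182 = 0.0014924
Compute S / (V * L) = 0.0481 / 0.0014924 = 32.23
Compute sqrt(32.23) = 5.677147
Compute c / (2*pi) = 343 / 6.283185 = 54.590148
f = 54.590148 * 5.677147 = 309.92

309.92 Hz


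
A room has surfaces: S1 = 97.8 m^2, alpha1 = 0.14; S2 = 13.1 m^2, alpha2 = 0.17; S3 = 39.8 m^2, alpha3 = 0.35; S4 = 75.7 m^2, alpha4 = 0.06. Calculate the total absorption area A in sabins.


Given surfaces:
  Surface 1: 97.8 * 0.14 = 13.692
  Surface 2: 13.1 * 0.17 = 2.227
  Surface 3: 39.8 * 0.35 = 13.93
  Surface 4: 75.7 * 0.06 = 4.542
Formula: A = sum(Si * alpha_i)
A = 13.692 + 2.227 + 13.93 + 4.542
A = 34.39

34.39 sabins


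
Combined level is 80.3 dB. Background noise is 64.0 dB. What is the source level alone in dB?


Given values:
  L_total = 80.3 dB, L_bg = 64.0 dB
Formula: L_source = 10 * log10(10^(L_total/10) - 10^(L_bg/10))
Convert to linear:
  10^(80.3/10) = 107151930.5238
  10^(64.0/10) = 2511886.4315
Difference: 107151930.5238 - 2511886.4315 = 104640044.0923
L_source = 10 * log10(104640044.0923) = 80.2

80.2 dB


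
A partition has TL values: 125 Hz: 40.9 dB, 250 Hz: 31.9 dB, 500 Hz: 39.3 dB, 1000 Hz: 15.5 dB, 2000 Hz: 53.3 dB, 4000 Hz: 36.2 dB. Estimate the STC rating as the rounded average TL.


Given TL values at each frequency:
  125 Hz: 40.9 dB
  250 Hz: 31.9 dB
  500 Hz: 39.3 dB
  1000 Hz: 15.5 dB
  2000 Hz: 53.3 dB
  4000 Hz: 36.2 dB
Formula: STC ~ round(average of TL values)
Sum = 40.9 + 31.9 + 39.3 + 15.5 + 53.3 + 36.2 = 217.1
Average = 217.1 / 6 = 36.18
Rounded: 36

36


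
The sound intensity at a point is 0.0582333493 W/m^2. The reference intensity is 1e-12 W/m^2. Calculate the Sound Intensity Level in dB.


Given values:
  I = 0.0582333493 W/m^2
  I_ref = 1e-12 W/m^2
Formula: SIL = 10 * log10(I / I_ref)
Compute ratio: I / I_ref = 58233349300
Compute log10: log10(58233349300) = 10.765172
Multiply: SIL = 10 * 10.765172 = 107.65

107.65 dB


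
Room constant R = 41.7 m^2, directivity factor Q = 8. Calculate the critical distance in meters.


Given values:
  R = 41.7 m^2, Q = 8
Formula: d_c = 0.141 * sqrt(Q * R)
Compute Q * R = 8 * 41.7 = 333.6
Compute sqrt(333.6) = 18.2647
d_c = 0.141 * 18.2647 = 2.575

2.575 m


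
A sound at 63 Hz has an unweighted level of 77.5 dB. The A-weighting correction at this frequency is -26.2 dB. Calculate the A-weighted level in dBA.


Given values:
  SPL = 77.5 dB
  A-weighting at 63 Hz = -26.2 dB
Formula: L_A = SPL + A_weight
L_A = 77.5 + (-26.2)
L_A = 51.3

51.3 dBA


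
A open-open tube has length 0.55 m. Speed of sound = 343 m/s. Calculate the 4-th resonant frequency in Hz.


Given values:
  Tube type: open-open, L = 0.55 m, c = 343 m/s, n = 4
Formula: f_n = n * c / (2 * L)
Compute 2 * L = 2 * 0.55 = 1.1
f = 4 * 343 / 1.1
f = 1247.27

1247.27 Hz


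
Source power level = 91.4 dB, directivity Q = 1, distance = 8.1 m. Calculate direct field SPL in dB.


Given values:
  Lw = 91.4 dB, Q = 1, r = 8.1 m
Formula: SPL = Lw + 10 * log10(Q / (4 * pi * r^2))
Compute 4 * pi * r^2 = 4 * pi * 8.1^2 = 824.4796
Compute Q / denom = 1 / 824.4796 = 0.00121289
Compute 10 * log10(0.00121289) = -29.1618
SPL = 91.4 + (-29.1618) = 62.24

62.24 dB


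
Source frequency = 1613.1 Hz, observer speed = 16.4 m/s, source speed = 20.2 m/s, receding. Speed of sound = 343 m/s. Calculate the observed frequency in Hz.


Given values:
  f_s = 1613.1 Hz, v_o = 16.4 m/s, v_s = 20.2 m/s
  Direction: receding
Formula: f_o = f_s * (c - v_o) / (c + v_s)
Numerator: c - v_o = 343 - 16.4 = 326.6
Denominator: c + v_s = 343 + 20.2 = 363.2
f_o = 1613.1 * 326.6 / 363.2 = 1450.55

1450.55 Hz
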